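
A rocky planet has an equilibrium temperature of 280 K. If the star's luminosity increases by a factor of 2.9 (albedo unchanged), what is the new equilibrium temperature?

T_eq ∝ L^(1/4) · d^(−1/2).
T′ = 280 × 2.9^(1/4) = 365 K.

T_eq ≈ 365 K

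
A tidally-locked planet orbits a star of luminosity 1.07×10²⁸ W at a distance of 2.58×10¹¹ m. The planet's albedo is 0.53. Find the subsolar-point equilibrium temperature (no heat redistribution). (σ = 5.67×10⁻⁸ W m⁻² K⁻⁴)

Flux: S = L/(4πd²) = 1.07×10²⁸/(4π×(2.58×10¹¹)²) = 1.28×10⁴ W m⁻².
At the subsolar point the surface absorbs S(1−A) and emits σT⁴ per unit area — no factor of 4, since only the local patch is in balance.
T = [1.28×10⁴ × 0.47 / 5.67×10⁻⁸]^(1/4) = (1.06×10¹¹)^(1/4) = 571 K.

T_ss ≈ 571 K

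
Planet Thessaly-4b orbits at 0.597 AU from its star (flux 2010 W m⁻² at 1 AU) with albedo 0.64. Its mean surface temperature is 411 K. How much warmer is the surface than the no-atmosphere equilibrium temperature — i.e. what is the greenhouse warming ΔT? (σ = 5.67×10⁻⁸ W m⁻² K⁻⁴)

ΔT ≈ 103.4 K

S = 2010/0.597² = 5640 W m⁻².
T_eq = [S(1−A)/(4σ)]^(1/4) = [5640×0.36/(4×5.67×10⁻⁸)]^(1/4) = 307.6 K.
ΔT = T_surf − T_eq = 411 − 307.6.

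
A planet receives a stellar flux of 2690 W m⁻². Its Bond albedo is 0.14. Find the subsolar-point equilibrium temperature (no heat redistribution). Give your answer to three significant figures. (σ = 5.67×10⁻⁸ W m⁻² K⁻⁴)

T_ss ≈ 449 K

At the subsolar point the surface absorbs S(1−A) and emits σT⁴ per unit area — no factor of 4, since only the local patch is in balance.
T = [2690 × 0.86 / 5.67×10⁻⁸]^(1/4) = (4.08×10¹⁰)^(1/4) = 449 K.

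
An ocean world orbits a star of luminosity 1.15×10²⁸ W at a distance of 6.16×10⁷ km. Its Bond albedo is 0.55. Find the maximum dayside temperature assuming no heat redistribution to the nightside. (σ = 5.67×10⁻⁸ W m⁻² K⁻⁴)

T_ss ≈ 1180 K

d = 6.16×10⁷ km = 6.16×10¹⁰ m.
Flux: S = L/(4πd²) = 1.15×10²⁸/(4π×(6.16×10¹⁰)²) = 2.41×10⁵ W m⁻².
With no redistribution each surface element balances locally: S(1−A) = σT⁴.
T = [2.41×10⁵ × 0.45 / 5.67×10⁻⁸]^(1/4) = (1.91×10¹²)^(1/4) = 1180 K.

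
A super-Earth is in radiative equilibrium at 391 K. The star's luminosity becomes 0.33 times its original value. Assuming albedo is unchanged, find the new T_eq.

T_eq ∝ L^(1/4) · d^(−1/2).
T′ = 391 × 0.33^(1/4) = 296 K.

T_eq ≈ 296 K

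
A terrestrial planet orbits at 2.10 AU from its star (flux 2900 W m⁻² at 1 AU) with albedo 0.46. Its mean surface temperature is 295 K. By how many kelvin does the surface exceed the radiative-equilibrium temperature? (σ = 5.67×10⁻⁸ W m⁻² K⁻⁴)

S = 2900/2.10² = 657.6 W m⁻².
T_eq = [S(1−A)/(4σ)]^(1/4) = [657.6×0.54/(4×5.67×10⁻⁸)]^(1/4) = 198.9 K.
ΔT = T_surf − T_eq = 295 − 198.9.

ΔT ≈ 96.1 K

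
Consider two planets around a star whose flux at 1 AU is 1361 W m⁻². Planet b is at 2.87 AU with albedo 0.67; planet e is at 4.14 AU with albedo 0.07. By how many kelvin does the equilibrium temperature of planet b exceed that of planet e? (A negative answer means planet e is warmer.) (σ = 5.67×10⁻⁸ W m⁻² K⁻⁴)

T_eq = [S₀(1−A)/(4σd²)]^(1/4), so T ∝ (1−A)^(1/4) / √d.
T₁ = [1361×0.33/(4×5.67×10⁻⁸×2.87²)]^(1/4) = 124.52 K.
T₂ = [1361×0.93/(4×5.67×10⁻⁸×4.14²)]^(1/4) = 134.33 K.

ΔT ≈ -9.8 K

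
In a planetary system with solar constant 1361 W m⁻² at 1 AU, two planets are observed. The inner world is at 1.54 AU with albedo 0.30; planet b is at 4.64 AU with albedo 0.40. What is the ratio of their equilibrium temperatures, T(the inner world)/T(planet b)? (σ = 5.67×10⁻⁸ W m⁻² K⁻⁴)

T₁/T₂ ≈ 1.804

T_eq = [S₀(1−A)/(4σd²)]^(1/4), so T ∝ (1−A)^(1/4) / √d.
T₁ = [1361×0.70/(4×5.67×10⁻⁸×1.54²)]^(1/4) = 205.15 K.
T₂ = [1361×0.60/(4×5.67×10⁻⁸×4.64²)]^(1/4) = 113.72 K.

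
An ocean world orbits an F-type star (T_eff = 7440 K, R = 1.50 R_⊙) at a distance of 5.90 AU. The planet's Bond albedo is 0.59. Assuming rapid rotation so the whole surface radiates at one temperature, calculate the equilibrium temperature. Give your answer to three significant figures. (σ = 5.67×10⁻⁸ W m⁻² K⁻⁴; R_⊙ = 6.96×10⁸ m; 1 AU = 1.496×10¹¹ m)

R_⋆ = 1.50 × 6.96×10⁸ = 1.04×10⁹ m.
d = 5.90 AU = 8.83×10¹¹ m.
L = 4πR_⋆²σT_⋆⁴ = 4π(1.04×10⁹)² × 5.67×10⁻⁸ × (7440)⁴ = 2.38×10²⁷ W.
S = L/(4πd²) = 243 W m⁻².
Energy balance: absorbed = emitted ⇒ πR²·S(1−A) = 4πR²·σT_eq⁴, so T_eq⁴ = S(1−A)/(4σ).
T_eq = [243 × 0.41 / (4 × 5.67×10⁻⁸)]^(1/4) = (4.39×10⁸)^(1/4) = 145 K.

T_eq ≈ 145 K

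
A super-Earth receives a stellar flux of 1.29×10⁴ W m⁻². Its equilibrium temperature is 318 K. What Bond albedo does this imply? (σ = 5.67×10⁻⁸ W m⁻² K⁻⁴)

A ≈ 0.82

From T_eq⁴ = S(1−A)/(4σ): 1−A = 4σT_eq⁴/S.
1−A = 4 × 5.67×10⁻⁸ × (318)⁴ / 1.29×10⁴ = 0.180.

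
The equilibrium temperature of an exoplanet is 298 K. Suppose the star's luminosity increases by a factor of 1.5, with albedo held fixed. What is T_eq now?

T_eq ≈ 330 K

T_eq ∝ L^(1/4) · d^(−1/2).
T′ = 298 × 1.5^(1/4) = 330 K.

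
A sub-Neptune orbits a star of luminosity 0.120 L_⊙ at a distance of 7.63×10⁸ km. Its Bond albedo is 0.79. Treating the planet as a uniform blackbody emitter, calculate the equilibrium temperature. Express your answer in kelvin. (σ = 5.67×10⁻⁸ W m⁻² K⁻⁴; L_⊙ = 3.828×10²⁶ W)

d = 7.63×10⁸ km = 7.63×10¹¹ m.
L = 0.120 × 3.828×10²⁶ = 4.59×10²⁵ W.
Flux: S = L/(4πd²) = 4.59×10²⁵/(4π×(7.63×10¹¹)²) = 6.28 W m⁻².
Energy balance: absorbed = emitted ⇒ πR²·S(1−A) = 4πR²·σT_eq⁴, so T_eq⁴ = S(1−A)/(4σ).
T_eq = [6.28 × 0.21 / (4 × 5.67×10⁻⁸)]^(1/4) = (5.81×10⁶)^(1/4) = 49.1 K.

T_eq ≈ 49.1 K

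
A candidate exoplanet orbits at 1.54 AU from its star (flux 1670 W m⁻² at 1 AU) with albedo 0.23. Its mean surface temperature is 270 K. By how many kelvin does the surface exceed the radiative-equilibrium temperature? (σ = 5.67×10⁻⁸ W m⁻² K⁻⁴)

ΔT ≈ 48.9 K

S = 1670/1.54² = 704.2 W m⁻².
T_eq = [S(1−A)/(4σ)]^(1/4) = [704.2×0.77/(4×5.67×10⁻⁸)]^(1/4) = 221.1 K.
ΔT = T_surf − T_eq = 270 − 221.1.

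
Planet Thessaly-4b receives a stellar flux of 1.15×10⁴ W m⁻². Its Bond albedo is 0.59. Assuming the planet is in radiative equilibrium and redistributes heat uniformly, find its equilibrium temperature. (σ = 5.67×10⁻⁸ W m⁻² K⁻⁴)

T_eq ≈ 380 K

Energy balance: absorbed = emitted ⇒ πR²·S(1−A) = 4πR²·σT_eq⁴, so T_eq⁴ = S(1−A)/(4σ).
T_eq = [1.15×10⁴ × 0.41 / (4 × 5.67×10⁻⁸)]^(1/4) = (2.08×10¹⁰)^(1/4) = 380 K.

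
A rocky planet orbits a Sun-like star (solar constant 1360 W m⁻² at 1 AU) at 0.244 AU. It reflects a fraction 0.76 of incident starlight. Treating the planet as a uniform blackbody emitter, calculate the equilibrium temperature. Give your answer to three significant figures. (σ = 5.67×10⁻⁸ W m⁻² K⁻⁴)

Flux at 0.244 AU: S = 1360/0.244² = 2.28×10⁴ W m⁻².
Energy balance: absorbed = emitted ⇒ πR²·S(1−A) = 4πR²·σT_eq⁴, so T_eq⁴ = S(1−A)/(4σ).
T_eq = [2.28×10⁴ × 0.24 / (4 × 5.67×10⁻⁸)]^(1/4) = (2.42×10¹⁰)^(1/4) = 394 K.

T_eq ≈ 394 K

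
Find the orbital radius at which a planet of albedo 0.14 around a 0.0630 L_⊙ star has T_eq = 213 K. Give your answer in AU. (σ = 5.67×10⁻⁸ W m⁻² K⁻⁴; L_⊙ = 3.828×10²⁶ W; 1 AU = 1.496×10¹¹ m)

d ≈ 0.397 AU

L = 0.0630 × 3.828×10²⁶ = 2.41×10²⁵ W.
From T_eq⁴ = L(1−A)/(16πσd²): d = √[L(1−A)/(16πσT_eq⁴)].
d = √[2.41×10²⁵ × 0.86 / (16π × 5.67×10⁻⁸ × (213)⁴)] = 5.95×10¹⁰ m = 0.397 AU.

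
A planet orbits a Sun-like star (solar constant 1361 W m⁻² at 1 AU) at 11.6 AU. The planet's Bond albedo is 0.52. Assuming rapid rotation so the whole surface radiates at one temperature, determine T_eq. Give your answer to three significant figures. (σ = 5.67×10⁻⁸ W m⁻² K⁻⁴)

T_eq ≈ 68.0 K

Flux at 11.6 AU: S = 1361/11.6² = 10.1 W m⁻².
Energy balance: absorbed = emitted ⇒ πR²·S(1−A) = 4πR²·σT_eq⁴, so T_eq⁴ = S(1−A)/(4σ).
T_eq = [10.1 × 0.48 / (4 × 5.67×10⁻⁸)]^(1/4) = (2.14×10⁷)^(1/4) = 68.0 K.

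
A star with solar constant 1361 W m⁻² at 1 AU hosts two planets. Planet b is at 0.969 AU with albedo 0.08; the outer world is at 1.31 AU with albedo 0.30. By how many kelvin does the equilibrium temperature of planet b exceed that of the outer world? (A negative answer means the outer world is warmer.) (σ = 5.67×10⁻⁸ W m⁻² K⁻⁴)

T_eq = [S₀(1−A)/(4σd²)]^(1/4), so T ∝ (1−A)^(1/4) / √d.
T₁ = [1361×0.92/(4×5.67×10⁻⁸×0.969²)]^(1/4) = 276.91 K.
T₂ = [1361×0.70/(4×5.67×10⁻⁸×1.31²)]^(1/4) = 222.43 K.

ΔT ≈ 54.5 K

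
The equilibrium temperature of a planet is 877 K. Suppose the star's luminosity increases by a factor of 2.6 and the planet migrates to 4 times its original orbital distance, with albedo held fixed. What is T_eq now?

T_eq ≈ 557 K

T_eq ∝ L^(1/4) · d^(−1/2).
T′ = 877 × 2.6^(1/4) / 4^(1/2) = 557 K.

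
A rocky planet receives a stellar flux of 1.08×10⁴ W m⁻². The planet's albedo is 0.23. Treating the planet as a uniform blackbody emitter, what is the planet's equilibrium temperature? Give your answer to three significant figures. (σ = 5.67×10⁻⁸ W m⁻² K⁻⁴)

T_eq ≈ 438 K

Energy balance: absorbed = emitted ⇒ πR²·S(1−A) = 4πR²·σT_eq⁴, so T_eq⁴ = S(1−A)/(4σ).
T_eq = [1.08×10⁴ × 0.77 / (4 × 5.67×10⁻⁸)]^(1/4) = (3.67×10¹⁰)^(1/4) = 438 K.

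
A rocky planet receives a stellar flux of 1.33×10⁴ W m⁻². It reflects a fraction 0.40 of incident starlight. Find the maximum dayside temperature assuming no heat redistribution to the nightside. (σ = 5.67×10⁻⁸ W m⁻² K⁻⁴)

T_ss ≈ 612 K

With no redistribution each surface element balances locally: S(1−A) = σT⁴.
T = [1.33×10⁴ × 0.60 / 5.67×10⁻⁸]^(1/4) = (1.41×10¹¹)^(1/4) = 612 K.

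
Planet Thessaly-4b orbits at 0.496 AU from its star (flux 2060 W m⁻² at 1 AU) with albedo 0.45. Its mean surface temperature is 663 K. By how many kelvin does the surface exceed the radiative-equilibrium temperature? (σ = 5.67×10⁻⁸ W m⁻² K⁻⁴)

ΔT ≈ 285.5 K

S = 2060/0.496² = 8373 W m⁻².
T_eq = [S(1−A)/(4σ)]^(1/4) = [8373×0.55/(4×5.67×10⁻⁸)]^(1/4) = 377.5 K.
ΔT = T_surf − T_eq = 663 − 377.5.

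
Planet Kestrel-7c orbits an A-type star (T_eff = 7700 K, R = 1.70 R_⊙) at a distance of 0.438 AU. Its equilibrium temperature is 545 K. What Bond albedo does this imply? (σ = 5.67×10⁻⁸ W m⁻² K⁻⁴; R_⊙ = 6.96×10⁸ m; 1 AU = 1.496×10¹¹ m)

R_⋆ = 1.70 × 6.96×10⁸ = 1.18×10⁹ m.
d = 0.438 AU = 6.55×10¹⁰ m.
L = 4πR_⋆²σT_⋆⁴ = 4π(1.18×10⁹)² × 5.67×10⁻⁸ × (7700)⁴ = 3.51×10²⁷ W.
S = L/(4πd²) = 6.50×10⁴ W m⁻².
From T_eq⁴ = S(1−A)/(4σ): 1−A = 4σT_eq⁴/S.
1−A = 4 × 5.67×10⁻⁸ × (545)⁴ / 6.50×10⁴ = 0.308.

A ≈ 0.69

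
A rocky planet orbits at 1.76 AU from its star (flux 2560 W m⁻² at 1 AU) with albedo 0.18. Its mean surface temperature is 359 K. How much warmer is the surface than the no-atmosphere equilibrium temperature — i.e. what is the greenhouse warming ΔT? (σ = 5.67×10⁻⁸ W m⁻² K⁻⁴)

S = 2560/1.76² = 826.4 W m⁻².
T_eq = [S(1−A)/(4σ)]^(1/4) = [826.4×0.82/(4×5.67×10⁻⁸)]^(1/4) = 233.8 K.
ΔT = T_surf − T_eq = 359 − 233.8.

ΔT ≈ 125.2 K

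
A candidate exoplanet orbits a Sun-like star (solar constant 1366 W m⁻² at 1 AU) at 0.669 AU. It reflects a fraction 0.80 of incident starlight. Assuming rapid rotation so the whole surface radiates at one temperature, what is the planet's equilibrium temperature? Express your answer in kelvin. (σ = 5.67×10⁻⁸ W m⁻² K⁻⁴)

T_eq ≈ 228 K

Flux at 0.669 AU: S = 1366/0.669² = 3050 W m⁻².
Energy balance: absorbed = emitted ⇒ πR²·S(1−A) = 4πR²·σT_eq⁴, so T_eq⁴ = S(1−A)/(4σ).
T_eq = [3050 × 0.20 / (4 × 5.67×10⁻⁸)]^(1/4) = (2.69×10⁹)^(1/4) = 228 K.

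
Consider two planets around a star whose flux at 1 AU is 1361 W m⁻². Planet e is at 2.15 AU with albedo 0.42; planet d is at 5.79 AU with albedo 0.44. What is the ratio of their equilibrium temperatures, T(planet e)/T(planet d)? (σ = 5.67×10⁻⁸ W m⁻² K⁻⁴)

T_eq = [S₀(1−A)/(4σd²)]^(1/4), so T ∝ (1−A)^(1/4) / √d.
T₁ = [1361×0.58/(4×5.67×10⁻⁸×2.15²)]^(1/4) = 165.65 K.
T₂ = [1361×0.56/(4×5.67×10⁻⁸×5.79²)]^(1/4) = 100.06 K.

T₁/T₂ ≈ 1.656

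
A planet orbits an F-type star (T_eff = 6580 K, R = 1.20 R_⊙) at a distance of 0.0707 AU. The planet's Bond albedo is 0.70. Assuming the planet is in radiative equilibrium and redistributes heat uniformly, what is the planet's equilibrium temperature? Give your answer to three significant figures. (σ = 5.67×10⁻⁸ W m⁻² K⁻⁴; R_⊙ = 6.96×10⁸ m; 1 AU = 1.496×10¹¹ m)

T_eq ≈ 968 K

R_⋆ = 1.20 × 6.96×10⁸ = 8.35×10⁸ m.
d = 0.0707 AU = 1.06×10¹⁰ m.
L = 4πR_⋆²σT_⋆⁴ = 4π(8.35×10⁸)² × 5.67×10⁻⁸ × (6580)⁴ = 9.32×10²⁶ W.
S = L/(4πd²) = 6.63×10⁵ W m⁻².
Energy balance: absorbed = emitted ⇒ πR²·S(1−A) = 4πR²·σT_eq⁴, so T_eq⁴ = S(1−A)/(4σ).
T_eq = [6.63×10⁵ × 0.30 / (4 × 5.67×10⁻⁸)]^(1/4) = (8.77×10¹¹)^(1/4) = 968 K.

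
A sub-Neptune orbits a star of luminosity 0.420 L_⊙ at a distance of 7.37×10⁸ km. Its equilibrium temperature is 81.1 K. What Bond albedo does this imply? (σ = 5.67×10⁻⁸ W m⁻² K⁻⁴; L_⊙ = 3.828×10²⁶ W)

d = 7.37×10⁸ km = 7.37×10¹¹ m.
L = 0.420 × 3.828×10²⁶ = 1.61×10²⁶ W.
Flux: S = L/(4πd²) = 1.61×10²⁶/(4π×(7.37×10¹¹)²) = 23.6 W m⁻².
From T_eq⁴ = S(1−A)/(4σ): 1−A = 4σT_eq⁴/S.
1−A = 4 × 5.67×10⁻⁸ × (81.1)⁴ / 23.6 = 0.417.

A ≈ 0.58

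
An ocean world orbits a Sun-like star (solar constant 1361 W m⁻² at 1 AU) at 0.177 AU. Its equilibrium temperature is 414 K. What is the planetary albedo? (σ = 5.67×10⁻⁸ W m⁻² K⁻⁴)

Flux at 0.177 AU: S = 1361/0.177² = 4.34×10⁴ W m⁻².
From T_eq⁴ = S(1−A)/(4σ): 1−A = 4σT_eq⁴/S.
1−A = 4 × 5.67×10⁻⁸ × (414)⁴ / 4.34×10⁴ = 0.153.

A ≈ 0.85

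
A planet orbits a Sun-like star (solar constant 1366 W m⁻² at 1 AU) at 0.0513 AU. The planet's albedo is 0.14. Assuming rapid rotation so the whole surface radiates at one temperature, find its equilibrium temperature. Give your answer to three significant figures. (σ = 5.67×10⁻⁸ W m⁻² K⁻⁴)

Flux at 0.0513 AU: S = 1366/0.0513² = 5.19×10⁵ W m⁻².
Energy balance: absorbed = emitted ⇒ πR²·S(1−A) = 4πR²·σT_eq⁴, so T_eq⁴ = S(1−A)/(4σ).
T_eq = [5.19×10⁵ × 0.86 / (4 × 5.67×10⁻⁸)]^(1/4) = (1.97×10¹²)^(1/4) = 1180 K.

T_eq ≈ 1180 K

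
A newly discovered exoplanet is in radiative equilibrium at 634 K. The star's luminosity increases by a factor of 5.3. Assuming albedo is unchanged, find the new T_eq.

T_eq ≈ 962 K

T_eq ∝ L^(1/4) · d^(−1/2).
T′ = 634 × 5.3^(1/4) = 962 K.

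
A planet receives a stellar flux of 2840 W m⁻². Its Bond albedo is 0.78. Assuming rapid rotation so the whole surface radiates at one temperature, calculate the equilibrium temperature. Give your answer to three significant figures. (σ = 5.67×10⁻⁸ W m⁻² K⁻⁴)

Energy balance: absorbed = emitted ⇒ πR²·S(1−A) = 4πR²·σT_eq⁴, so T_eq⁴ = S(1−A)/(4σ).
T_eq = [2840 × 0.22 / (4 × 5.67×10⁻⁸)]^(1/4) = (2.75×10⁹)^(1/4) = 229 K.

T_eq ≈ 229 K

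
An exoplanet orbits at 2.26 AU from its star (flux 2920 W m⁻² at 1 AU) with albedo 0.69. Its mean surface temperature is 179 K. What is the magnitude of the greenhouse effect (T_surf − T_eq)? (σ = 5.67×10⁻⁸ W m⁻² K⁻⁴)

ΔT ≈ 11.8 K

S = 2920/2.26² = 571.7 W m⁻².
T_eq = [S(1−A)/(4σ)]^(1/4) = [571.7×0.31/(4×5.67×10⁻⁸)]^(1/4) = 167.2 K.
ΔT = T_surf − T_eq = 179 − 167.2.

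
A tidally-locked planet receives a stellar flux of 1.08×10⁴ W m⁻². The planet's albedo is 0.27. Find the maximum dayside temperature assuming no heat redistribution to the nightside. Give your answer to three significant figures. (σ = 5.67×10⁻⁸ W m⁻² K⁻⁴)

With no redistribution each surface element balances locally: S(1−A) = σT⁴.
T = [1.08×10⁴ × 0.73 / 5.67×10⁻⁸]^(1/4) = (1.39×10¹¹)^(1/4) = 611 K.

T_ss ≈ 611 K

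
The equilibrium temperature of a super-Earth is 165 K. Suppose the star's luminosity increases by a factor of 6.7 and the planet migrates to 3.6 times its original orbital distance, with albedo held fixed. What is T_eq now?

T_eq ∝ L^(1/4) · d^(−1/2).
T′ = 165 × 6.7^(1/4) / 3.6^(1/2) = 140 K.

T_eq ≈ 140 K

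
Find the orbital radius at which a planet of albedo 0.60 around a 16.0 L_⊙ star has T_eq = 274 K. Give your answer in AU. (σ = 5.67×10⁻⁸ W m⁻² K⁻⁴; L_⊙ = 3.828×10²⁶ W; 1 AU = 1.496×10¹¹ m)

L = 16.0 × 3.828×10²⁶ = 6.12×10²⁷ W.
From T_eq⁴ = L(1−A)/(16πσd²): d = √[L(1−A)/(16πσT_eq⁴)].
d = √[6.12×10²⁷ × 0.40 / (16π × 5.67×10⁻⁸ × (274)⁴)] = 3.91×10¹¹ m = 2.61 AU.

d ≈ 2.61 AU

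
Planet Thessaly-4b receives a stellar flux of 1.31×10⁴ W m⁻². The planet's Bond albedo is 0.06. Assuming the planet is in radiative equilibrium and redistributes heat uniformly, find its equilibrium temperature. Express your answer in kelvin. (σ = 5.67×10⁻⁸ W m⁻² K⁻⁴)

Energy balance: absorbed = emitted ⇒ πR²·S(1−A) = 4πR²·σT_eq⁴, so T_eq⁴ = S(1−A)/(4σ).
T_eq = [1.31×10⁴ × 0.94 / (4 × 5.67×10⁻⁸)]^(1/4) = (5.43×10¹⁰)^(1/4) = 483 K.

T_eq ≈ 483 K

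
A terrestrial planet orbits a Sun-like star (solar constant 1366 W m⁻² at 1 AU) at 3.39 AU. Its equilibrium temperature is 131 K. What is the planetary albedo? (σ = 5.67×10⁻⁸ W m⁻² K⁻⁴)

Flux at 3.39 AU: S = 1366/3.39² = 119 W m⁻².
From T_eq⁴ = S(1−A)/(4σ): 1−A = 4σT_eq⁴/S.
1−A = 4 × 5.67×10⁻⁸ × (131)⁴ / 119 = 0.562.

A ≈ 0.44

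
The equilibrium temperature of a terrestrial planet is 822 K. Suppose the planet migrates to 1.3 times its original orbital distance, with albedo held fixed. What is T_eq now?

T_eq ≈ 721 K

T_eq ∝ L^(1/4) · d^(−1/2).
T′ = 822 / 1.3^(1/2) = 721 K.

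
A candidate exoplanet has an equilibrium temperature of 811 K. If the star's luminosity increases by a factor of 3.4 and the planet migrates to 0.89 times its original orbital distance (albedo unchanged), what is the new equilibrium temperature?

T_eq ≈ 1170 K

T_eq ∝ L^(1/4) · d^(−1/2).
T′ = 811 × 3.4^(1/4) / 0.89^(1/2) = 1170 K.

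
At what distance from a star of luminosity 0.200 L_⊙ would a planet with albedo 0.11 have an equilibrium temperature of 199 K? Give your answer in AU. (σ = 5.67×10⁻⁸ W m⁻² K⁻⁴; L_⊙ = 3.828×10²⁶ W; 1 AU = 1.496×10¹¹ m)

d ≈ 0.825 AU

L = 0.200 × 3.828×10²⁶ = 7.66×10²⁵ W.
From T_eq⁴ = L(1−A)/(16πσd²): d = √[L(1−A)/(16πσT_eq⁴)].
d = √[7.66×10²⁵ × 0.89 / (16π × 5.67×10⁻⁸ × (199)⁴)] = 1.23×10¹¹ m = 0.825 AU.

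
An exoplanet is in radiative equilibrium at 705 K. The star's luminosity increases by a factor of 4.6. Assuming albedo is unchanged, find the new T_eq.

T_eq ∝ L^(1/4) · d^(−1/2).
T′ = 705 × 4.6^(1/4) = 1030 K.

T_eq ≈ 1030 K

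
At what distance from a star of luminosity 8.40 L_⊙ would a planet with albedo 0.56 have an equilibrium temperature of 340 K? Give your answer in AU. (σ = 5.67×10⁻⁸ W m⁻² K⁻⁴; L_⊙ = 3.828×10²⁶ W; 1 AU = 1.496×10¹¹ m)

d ≈ 1.29 AU

L = 8.40 × 3.828×10²⁶ = 3.22×10²⁷ W.
From T_eq⁴ = L(1−A)/(16πσd²): d = √[L(1−A)/(16πσT_eq⁴)].
d = √[3.22×10²⁷ × 0.44 / (16π × 5.67×10⁻⁸ × (340)⁴)] = 1.93×10¹¹ m = 1.29 AU.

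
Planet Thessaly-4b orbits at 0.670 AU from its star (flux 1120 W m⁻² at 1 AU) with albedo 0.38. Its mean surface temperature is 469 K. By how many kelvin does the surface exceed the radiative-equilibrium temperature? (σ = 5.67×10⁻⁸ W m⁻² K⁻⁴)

ΔT ≈ 181.6 K

S = 1120/0.670² = 2495 W m⁻².
T_eq = [S(1−A)/(4σ)]^(1/4) = [2495×0.62/(4×5.67×10⁻⁸)]^(1/4) = 287.4 K.
ΔT = T_surf − T_eq = 469 − 287.4.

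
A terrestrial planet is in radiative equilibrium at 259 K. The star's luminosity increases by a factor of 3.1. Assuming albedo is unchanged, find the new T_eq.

T_eq ∝ L^(1/4) · d^(−1/2).
T′ = 259 × 3.1^(1/4) = 344 K.

T_eq ≈ 344 K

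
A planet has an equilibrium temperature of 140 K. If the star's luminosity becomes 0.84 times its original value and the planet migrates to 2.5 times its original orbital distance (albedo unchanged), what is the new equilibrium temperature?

T_eq ∝ L^(1/4) · d^(−1/2).
T′ = 140 × 0.84^(1/4) / 2.5^(1/2) = 84.8 K.

T_eq ≈ 84.8 K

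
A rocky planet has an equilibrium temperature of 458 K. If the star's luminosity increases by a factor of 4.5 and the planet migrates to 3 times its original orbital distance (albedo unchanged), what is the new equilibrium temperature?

T_eq ∝ L^(1/4) · d^(−1/2).
T′ = 458 × 4.5^(1/4) / 3^(1/2) = 385 K.

T_eq ≈ 385 K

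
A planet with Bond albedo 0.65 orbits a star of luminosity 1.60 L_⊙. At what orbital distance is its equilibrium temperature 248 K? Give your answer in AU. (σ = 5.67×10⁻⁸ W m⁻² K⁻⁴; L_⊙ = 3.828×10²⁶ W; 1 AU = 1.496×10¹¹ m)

d ≈ 0.943 AU

L = 1.60 × 3.828×10²⁶ = 6.12×10²⁶ W.
From T_eq⁴ = L(1−A)/(16πσd²): d = √[L(1−A)/(16πσT_eq⁴)].
d = √[6.12×10²⁶ × 0.35 / (16π × 5.67×10⁻⁸ × (248)⁴)] = 1.41×10¹¹ m = 0.943 AU.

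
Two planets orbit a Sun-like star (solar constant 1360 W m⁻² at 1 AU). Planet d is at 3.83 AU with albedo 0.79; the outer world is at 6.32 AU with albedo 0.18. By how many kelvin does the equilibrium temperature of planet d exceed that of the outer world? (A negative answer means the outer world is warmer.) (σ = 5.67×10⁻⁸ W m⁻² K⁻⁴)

ΔT ≈ -9.1 K

T_eq = [S₀(1−A)/(4σd²)]^(1/4), so T ∝ (1−A)^(1/4) / √d.
T₁ = [1360×0.21/(4×5.67×10⁻⁸×3.83²)]^(1/4) = 96.26 K.
T₂ = [1360×0.82/(4×5.67×10⁻⁸×6.32²)]^(1/4) = 105.33 K.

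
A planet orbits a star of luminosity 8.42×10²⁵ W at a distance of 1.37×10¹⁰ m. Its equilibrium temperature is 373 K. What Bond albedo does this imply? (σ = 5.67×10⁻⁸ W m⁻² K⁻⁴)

Flux: S = L/(4πd²) = 8.42×10²⁵/(4π×(1.37×10¹⁰)²) = 3.57×10⁴ W m⁻².
From T_eq⁴ = S(1−A)/(4σ): 1−A = 4σT_eq⁴/S.
1−A = 4 × 5.67×10⁻⁸ × (373)⁴ / 3.57×10⁴ = 0.123.

A ≈ 0.88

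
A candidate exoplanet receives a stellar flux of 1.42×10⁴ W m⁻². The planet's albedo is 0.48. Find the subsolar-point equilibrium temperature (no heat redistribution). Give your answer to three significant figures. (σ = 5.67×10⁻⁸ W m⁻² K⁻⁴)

At the subsolar point the surface absorbs S(1−A) and emits σT⁴ per unit area — no factor of 4, since only the local patch is in balance.
T = [1.42×10⁴ × 0.52 / 5.67×10⁻⁸]^(1/4) = (1.30×10¹¹)^(1/4) = 601 K.

T_ss ≈ 601 K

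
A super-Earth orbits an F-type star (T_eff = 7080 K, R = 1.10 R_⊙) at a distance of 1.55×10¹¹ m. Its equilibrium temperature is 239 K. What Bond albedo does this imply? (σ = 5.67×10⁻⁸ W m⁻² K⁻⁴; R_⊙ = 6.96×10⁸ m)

R_⋆ = 1.10 × 6.96×10⁸ = 7.66×10⁸ m.
L = 4πR_⋆²σT_⋆⁴ = 4π(7.66×10⁸)² × 5.67×10⁻⁸ × (7080)⁴ = 1.05×10²⁷ W.
S = L/(4πd²) = 3480 W m⁻².
From T_eq⁴ = S(1−A)/(4σ): 1−A = 4σT_eq⁴/S.
1−A = 4 × 5.67×10⁻⁸ × (239)⁴ / 3480 = 0.213.

A ≈ 0.79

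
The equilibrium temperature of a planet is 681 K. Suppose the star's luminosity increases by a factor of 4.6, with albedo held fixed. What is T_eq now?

T_eq ∝ L^(1/4) · d^(−1/2).
T′ = 681 × 4.6^(1/4) = 997 K.

T_eq ≈ 997 K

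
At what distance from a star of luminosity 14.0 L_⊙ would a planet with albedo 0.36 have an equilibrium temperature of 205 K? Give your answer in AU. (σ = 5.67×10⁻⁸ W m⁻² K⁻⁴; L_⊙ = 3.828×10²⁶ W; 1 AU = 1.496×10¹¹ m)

L = 14.0 × 3.828×10²⁶ = 5.36×10²⁷ W.
From T_eq⁴ = L(1−A)/(16πσd²): d = √[L(1−A)/(16πσT_eq⁴)].
d = √[5.36×10²⁷ × 0.64 / (16π × 5.67×10⁻⁸ × (205)⁴)] = 8.25×10¹¹ m = 5.52 AU.

d ≈ 5.52 AU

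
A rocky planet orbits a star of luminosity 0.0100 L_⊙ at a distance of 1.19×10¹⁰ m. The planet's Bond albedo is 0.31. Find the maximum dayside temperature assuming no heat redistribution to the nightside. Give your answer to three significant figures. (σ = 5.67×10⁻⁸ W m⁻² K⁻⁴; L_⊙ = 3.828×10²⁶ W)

T_ss ≈ 402 K

L = 0.0100 × 3.828×10²⁶ = 3.83×10²⁴ W.
Flux: S = L/(4πd²) = 3.83×10²⁴/(4π×(1.19×10¹⁰)²) = 2150 W m⁻².
With no redistribution each surface element balances locally: S(1−A) = σT⁴.
T = [2150 × 0.69 / 5.67×10⁻⁸]^(1/4) = (2.62×10¹⁰)^(1/4) = 402 K.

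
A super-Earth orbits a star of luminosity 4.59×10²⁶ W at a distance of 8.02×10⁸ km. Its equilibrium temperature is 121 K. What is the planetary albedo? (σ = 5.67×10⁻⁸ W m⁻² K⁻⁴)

d = 8.02×10⁸ km = 8.02×10¹¹ m.
Flux: S = L/(4πd²) = 4.59×10²⁶/(4π×(8.02×10¹¹)²) = 56.8 W m⁻².
From T_eq⁴ = S(1−A)/(4σ): 1−A = 4σT_eq⁴/S.
1−A = 4 × 5.67×10⁻⁸ × (121)⁴ / 56.8 = 0.856.

A ≈ 0.14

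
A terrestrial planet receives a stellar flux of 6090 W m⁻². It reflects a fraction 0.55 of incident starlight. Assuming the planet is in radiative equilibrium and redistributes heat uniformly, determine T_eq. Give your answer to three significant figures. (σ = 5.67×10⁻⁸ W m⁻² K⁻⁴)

T_eq ≈ 332 K

Energy balance: absorbed = emitted ⇒ πR²·S(1−A) = 4πR²·σT_eq⁴, so T_eq⁴ = S(1−A)/(4σ).
T_eq = [6090 × 0.45 / (4 × 5.67×10⁻⁸)]^(1/4) = (1.21×10¹⁰)^(1/4) = 332 K.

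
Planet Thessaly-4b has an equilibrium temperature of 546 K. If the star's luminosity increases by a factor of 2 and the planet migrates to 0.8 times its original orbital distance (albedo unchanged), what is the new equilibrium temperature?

T_eq ∝ L^(1/4) · d^(−1/2).
T′ = 546 × 2^(1/4) / 0.8^(1/2) = 726 K.

T_eq ≈ 726 K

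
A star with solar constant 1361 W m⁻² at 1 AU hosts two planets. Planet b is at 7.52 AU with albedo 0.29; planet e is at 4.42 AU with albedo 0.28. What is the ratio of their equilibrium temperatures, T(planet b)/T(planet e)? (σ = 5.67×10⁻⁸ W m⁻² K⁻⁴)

T₁/T₂ ≈ 0.764

T_eq = [S₀(1−A)/(4σd²)]^(1/4), so T ∝ (1−A)^(1/4) / √d.
T₁ = [1361×0.71/(4×5.67×10⁻⁸×7.52²)]^(1/4) = 93.17 K.
T₂ = [1361×0.72/(4×5.67×10⁻⁸×4.42²)]^(1/4) = 121.95 K.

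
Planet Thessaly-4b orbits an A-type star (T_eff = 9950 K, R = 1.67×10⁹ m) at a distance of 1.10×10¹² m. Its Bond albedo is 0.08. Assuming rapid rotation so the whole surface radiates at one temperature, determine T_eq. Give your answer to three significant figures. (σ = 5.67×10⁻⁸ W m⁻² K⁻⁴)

L = 4πR_⋆²σT_⋆⁴ = 4π(1.67×10⁹)² × 5.67×10⁻⁸ × (9950)⁴ = 1.95×10²⁸ W.
S = L/(4πd²) = 1280 W m⁻².
Energy balance: absorbed = emitted ⇒ πR²·S(1−A) = 4πR²·σT_eq⁴, so T_eq⁴ = S(1−A)/(4σ).
T_eq = [1280 × 0.92 / (4 × 5.67×10⁻⁸)]^(1/4) = (5.20×10⁹)^(1/4) = 268 K.

T_eq ≈ 268 K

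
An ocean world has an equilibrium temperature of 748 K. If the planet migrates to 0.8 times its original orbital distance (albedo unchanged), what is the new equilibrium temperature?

T_eq ≈ 836 K

T_eq ∝ L^(1/4) · d^(−1/2).
T′ = 748 / 0.8^(1/2) = 836 K.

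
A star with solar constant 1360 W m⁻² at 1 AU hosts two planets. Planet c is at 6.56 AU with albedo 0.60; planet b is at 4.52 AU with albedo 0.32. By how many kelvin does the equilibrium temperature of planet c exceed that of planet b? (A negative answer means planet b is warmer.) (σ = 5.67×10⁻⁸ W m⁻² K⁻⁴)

T_eq = [S₀(1−A)/(4σd²)]^(1/4), so T ∝ (1−A)^(1/4) / √d.
T₁ = [1360×0.40/(4×5.67×10⁻⁸×6.56²)]^(1/4) = 86.40 K.
T₂ = [1360×0.68/(4×5.67×10⁻⁸×4.52²)]^(1/4) = 118.86 K.

ΔT ≈ -32.5 K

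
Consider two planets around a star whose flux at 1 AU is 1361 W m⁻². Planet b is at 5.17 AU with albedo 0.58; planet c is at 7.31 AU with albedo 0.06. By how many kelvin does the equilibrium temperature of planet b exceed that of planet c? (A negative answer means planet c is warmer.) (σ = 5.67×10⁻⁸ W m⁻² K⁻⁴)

T_eq = [S₀(1−A)/(4σd²)]^(1/4), so T ∝ (1−A)^(1/4) / √d.
T₁ = [1361×0.42/(4×5.67×10⁻⁸×5.17²)]^(1/4) = 98.54 K.
T₂ = [1361×0.94/(4×5.67×10⁻⁸×7.31²)]^(1/4) = 101.36 K.

ΔT ≈ -2.8 K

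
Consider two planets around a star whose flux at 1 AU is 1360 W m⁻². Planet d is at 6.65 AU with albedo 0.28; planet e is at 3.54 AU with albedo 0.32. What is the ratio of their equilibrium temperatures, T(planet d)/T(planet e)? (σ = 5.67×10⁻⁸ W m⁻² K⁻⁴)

T_eq = [S₀(1−A)/(4σd²)]^(1/4), so T ∝ (1−A)^(1/4) / √d.
T₁ = [1360×0.72/(4×5.67×10⁻⁸×6.65²)]^(1/4) = 99.40 K.
T₂ = [1360×0.68/(4×5.67×10⁻⁸×3.54²)]^(1/4) = 134.31 K.

T₁/T₂ ≈ 0.740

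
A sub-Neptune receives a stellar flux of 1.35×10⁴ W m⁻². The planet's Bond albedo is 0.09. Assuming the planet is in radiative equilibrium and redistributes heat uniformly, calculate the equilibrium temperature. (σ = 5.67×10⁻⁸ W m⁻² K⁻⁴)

Energy balance: absorbed = emitted ⇒ πR²·S(1−A) = 4πR²·σT_eq⁴, so T_eq⁴ = S(1−A)/(4σ).
T_eq = [1.35×10⁴ × 0.91 / (4 × 5.67×10⁻⁸)]^(1/4) = (5.42×10¹⁰)^(1/4) = 482 K.

T_eq ≈ 482 K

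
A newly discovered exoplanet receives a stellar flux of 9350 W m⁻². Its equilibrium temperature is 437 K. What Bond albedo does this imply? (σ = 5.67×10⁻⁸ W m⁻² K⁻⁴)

From T_eq⁴ = S(1−A)/(4σ): 1−A = 4σT_eq⁴/S.
1−A = 4 × 5.67×10⁻⁸ × (437)⁴ / 9350 = 0.885.

A ≈ 0.12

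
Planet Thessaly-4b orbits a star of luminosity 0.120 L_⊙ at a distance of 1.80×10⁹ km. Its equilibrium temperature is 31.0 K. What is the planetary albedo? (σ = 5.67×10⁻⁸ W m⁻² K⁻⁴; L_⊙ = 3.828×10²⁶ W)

d = 1.80×10⁹ km = 1.80×10¹² m.
L = 0.120 × 3.828×10²⁶ = 4.59×10²⁵ W.
Flux: S = L/(4πd²) = 4.59×10²⁵/(4π×(1.80×10¹²)²) = 1.13 W m⁻².
From T_eq⁴ = S(1−A)/(4σ): 1−A = 4σT_eq⁴/S.
1−A = 4 × 5.67×10⁻⁸ × (31.0)⁴ / 1.13 = 0.186.

A ≈ 0.81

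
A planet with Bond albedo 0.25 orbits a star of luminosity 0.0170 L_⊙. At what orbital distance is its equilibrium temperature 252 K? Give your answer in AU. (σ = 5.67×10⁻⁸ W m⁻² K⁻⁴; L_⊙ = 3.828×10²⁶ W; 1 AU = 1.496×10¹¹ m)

d ≈ 0.138 AU

L = 0.0170 × 3.828×10²⁶ = 6.51×10²⁴ W.
From T_eq⁴ = L(1−A)/(16πσd²): d = √[L(1−A)/(16πσT_eq⁴)].
d = √[6.51×10²⁴ × 0.75 / (16π × 5.67×10⁻⁸ × (252)⁴)] = 2.06×10¹⁰ m = 0.138 AU.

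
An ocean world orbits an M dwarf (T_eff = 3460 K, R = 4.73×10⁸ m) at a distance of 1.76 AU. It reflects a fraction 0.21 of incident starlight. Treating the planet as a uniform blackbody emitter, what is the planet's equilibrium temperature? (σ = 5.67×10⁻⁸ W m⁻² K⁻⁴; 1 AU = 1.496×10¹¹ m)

d = 1.76 AU = 2.63×10¹¹ m.
L = 4πR_⋆²σT_⋆⁴ = 4π(4.73×10⁸)² × 5.67×10⁻⁸ × (3460)⁴ = 2.28×10²⁵ W.
S = L/(4πd²) = 26.2 W m⁻².
Energy balance: absorbed = emitted ⇒ πR²·S(1−A) = 4πR²·σT_eq⁴, so T_eq⁴ = S(1−A)/(4σ).
T_eq = [26.2 × 0.79 / (4 × 5.67×10⁻⁸)]^(1/4) = (9.13×10⁷)^(1/4) = 97.8 K.

T_eq ≈ 97.8 K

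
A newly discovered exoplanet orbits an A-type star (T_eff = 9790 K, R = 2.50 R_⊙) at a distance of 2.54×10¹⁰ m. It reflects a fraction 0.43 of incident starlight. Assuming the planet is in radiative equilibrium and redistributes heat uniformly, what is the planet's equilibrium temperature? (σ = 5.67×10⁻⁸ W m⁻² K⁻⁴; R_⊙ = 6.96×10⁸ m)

R_⋆ = 2.50 × 6.96×10⁸ = 1.74×10⁹ m.
L = 4πR_⋆²σT_⋆⁴ = 4π(1.74×10⁹)² × 5.67×10⁻⁸ × (9790)⁴ = 1.98×10²⁸ W.
S = L/(4πd²) = 2.44×10⁶ W m⁻².
Energy balance: absorbed = emitted ⇒ πR²·S(1−A) = 4πR²·σT_eq⁴, so T_eq⁴ = S(1−A)/(4σ).
T_eq = [2.44×10⁶ × 0.57 / (4 × 5.67×10⁻⁸)]^(1/4) = (6.14×10¹²)^(1/4) = 1570 K.

T_eq ≈ 1570 K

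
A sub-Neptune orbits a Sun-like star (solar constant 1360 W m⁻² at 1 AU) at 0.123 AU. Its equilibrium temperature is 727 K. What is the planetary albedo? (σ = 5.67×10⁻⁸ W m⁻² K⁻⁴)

Flux at 0.123 AU: S = 1360/0.123² = 8.99×10⁴ W m⁻².
From T_eq⁴ = S(1−A)/(4σ): 1−A = 4σT_eq⁴/S.
1−A = 4 × 5.67×10⁻⁸ × (727)⁴ / 8.99×10⁴ = 0.705.

A ≈ 0.30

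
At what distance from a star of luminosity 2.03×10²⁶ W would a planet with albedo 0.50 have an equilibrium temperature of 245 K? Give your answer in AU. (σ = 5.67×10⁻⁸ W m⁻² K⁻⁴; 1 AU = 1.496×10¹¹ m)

From T_eq⁴ = L(1−A)/(16πσd²): d = √[L(1−A)/(16πσT_eq⁴)].
d = √[2.03×10²⁶ × 0.50 / (16π × 5.67×10⁻⁸ × (245)⁴)] = 9.94×10¹⁰ m = 0.665 AU.

d ≈ 0.665 AU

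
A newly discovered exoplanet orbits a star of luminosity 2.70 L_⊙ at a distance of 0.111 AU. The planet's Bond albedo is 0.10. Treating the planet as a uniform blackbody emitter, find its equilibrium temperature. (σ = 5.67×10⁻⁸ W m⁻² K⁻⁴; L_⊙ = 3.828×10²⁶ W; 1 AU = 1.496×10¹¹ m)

T_eq ≈ 1040 K

d = 0.111 AU = 1.66×10¹⁰ m.
L = 2.70 × 3.828×10²⁶ = 1.03×10²⁷ W.
Flux: S = L/(4πd²) = 1.03×10²⁷/(4π×(1.66×10¹⁰)²) = 2.98×10⁵ W m⁻².
Energy balance: absorbed = emitted ⇒ πR²·S(1−A) = 4πR²·σT_eq⁴, so T_eq⁴ = S(1−A)/(4σ).
T_eq = [2.98×10⁵ × 0.90 / (4 × 5.67×10⁻⁸)]^(1/4) = (1.18×10¹²)^(1/4) = 1040 K.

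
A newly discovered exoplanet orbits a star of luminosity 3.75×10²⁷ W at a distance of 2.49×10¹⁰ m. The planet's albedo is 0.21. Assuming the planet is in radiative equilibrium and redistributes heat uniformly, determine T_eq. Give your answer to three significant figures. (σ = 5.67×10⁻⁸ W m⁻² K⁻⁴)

T_eq ≈ 1140 K

Flux: S = L/(4πd²) = 3.75×10²⁷/(4π×(2.49×10¹⁰)²) = 4.81×10⁵ W m⁻².
Energy balance: absorbed = emitted ⇒ πR²·S(1−A) = 4πR²·σT_eq⁴, so T_eq⁴ = S(1−A)/(4σ).
T_eq = [4.81×10⁵ × 0.79 / (4 × 5.67×10⁻⁸)]^(1/4) = (1.68×10¹²)^(1/4) = 1140 K.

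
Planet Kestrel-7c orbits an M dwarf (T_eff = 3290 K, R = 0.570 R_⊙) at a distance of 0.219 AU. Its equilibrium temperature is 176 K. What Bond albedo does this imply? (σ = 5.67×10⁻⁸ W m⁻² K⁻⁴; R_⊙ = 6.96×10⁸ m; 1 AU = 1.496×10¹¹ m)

A ≈ 0.78

R_⋆ = 0.570 × 6.96×10⁸ = 3.97×10⁸ m.
d = 0.219 AU = 3.28×10¹⁰ m.
L = 4πR_⋆²σT_⋆⁴ = 4π(3.97×10⁸)² × 5.67×10⁻⁸ × (3290)⁴ = 1.31×10²⁵ W.
S = L/(4πd²) = 974 W m⁻².
From T_eq⁴ = S(1−A)/(4σ): 1−A = 4σT_eq⁴/S.
1−A = 4 × 5.67×10⁻⁸ × (176)⁴ / 974 = 0.223.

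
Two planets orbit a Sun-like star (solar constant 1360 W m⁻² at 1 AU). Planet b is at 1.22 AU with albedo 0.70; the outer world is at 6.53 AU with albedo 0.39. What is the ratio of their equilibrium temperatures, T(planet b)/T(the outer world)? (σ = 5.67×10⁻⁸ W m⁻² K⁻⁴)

T₁/T₂ ≈ 1.937

T_eq = [S₀(1−A)/(4σd²)]^(1/4), so T ∝ (1−A)^(1/4) / √d.
T₁ = [1360×0.30/(4×5.67×10⁻⁸×1.22²)]^(1/4) = 186.46 K.
T₂ = [1360×0.61/(4×5.67×10⁻⁸×6.53²)]^(1/4) = 96.24 K.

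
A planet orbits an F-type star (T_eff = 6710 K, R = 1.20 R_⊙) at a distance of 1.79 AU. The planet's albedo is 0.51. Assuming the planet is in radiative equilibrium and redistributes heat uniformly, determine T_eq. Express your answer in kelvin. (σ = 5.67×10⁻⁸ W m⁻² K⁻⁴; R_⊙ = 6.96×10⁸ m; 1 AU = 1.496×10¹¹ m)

R_⋆ = 1.20 × 6.96×10⁸ = 8.35×10⁸ m.
d = 1.79 AU = 2.68×10¹¹ m.
L = 4πR_⋆²σT_⋆⁴ = 4π(8.35×10⁸)² × 5.67×10⁻⁸ × (6710)⁴ = 1.01×10²⁷ W.
S = L/(4πd²) = 1120 W m⁻².
Energy balance: absorbed = emitted ⇒ πR²·S(1−A) = 4πR²·σT_eq⁴, so T_eq⁴ = S(1−A)/(4σ).
T_eq = [1120 × 0.49 / (4 × 5.67×10⁻⁸)]^(1/4) = (2.42×10⁹)^(1/4) = 222 K.

T_eq ≈ 222 K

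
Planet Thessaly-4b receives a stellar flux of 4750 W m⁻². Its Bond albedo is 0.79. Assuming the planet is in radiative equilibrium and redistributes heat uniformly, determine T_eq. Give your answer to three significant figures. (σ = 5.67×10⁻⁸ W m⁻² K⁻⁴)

T_eq ≈ 258 K

Energy balance: absorbed = emitted ⇒ πR²·S(1−A) = 4πR²·σT_eq⁴, so T_eq⁴ = S(1−A)/(4σ).
T_eq = [4750 × 0.21 / (4 × 5.67×10⁻⁸)]^(1/4) = (4.40×10⁹)^(1/4) = 258 K.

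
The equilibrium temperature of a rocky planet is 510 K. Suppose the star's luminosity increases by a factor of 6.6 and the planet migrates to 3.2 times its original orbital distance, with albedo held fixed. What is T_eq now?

T_eq ∝ L^(1/4) · d^(−1/2).
T′ = 510 × 6.6^(1/4) / 3.2^(1/2) = 457 K.

T_eq ≈ 457 K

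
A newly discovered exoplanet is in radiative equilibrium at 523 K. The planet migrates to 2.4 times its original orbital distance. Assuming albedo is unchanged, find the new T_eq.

T_eq ≈ 338 K

T_eq ∝ L^(1/4) · d^(−1/2).
T′ = 523 / 2.4^(1/2) = 338 K.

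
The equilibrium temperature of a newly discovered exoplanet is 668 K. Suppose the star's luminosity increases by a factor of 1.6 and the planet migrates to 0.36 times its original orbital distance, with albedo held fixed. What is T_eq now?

T_eq ∝ L^(1/4) · d^(−1/2).
T′ = 668 × 1.6^(1/4) / 0.36^(1/2) = 1250 K.

T_eq ≈ 1250 K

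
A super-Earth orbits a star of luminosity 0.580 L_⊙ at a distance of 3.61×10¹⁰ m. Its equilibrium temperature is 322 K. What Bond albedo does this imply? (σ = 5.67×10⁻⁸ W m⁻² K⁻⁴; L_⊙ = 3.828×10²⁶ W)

L = 0.580 × 3.828×10²⁶ = 2.22×10²⁶ W.
Flux: S = L/(4πd²) = 2.22×10²⁶/(4π×(3.61×10¹⁰)²) = 1.36×10⁴ W m⁻².
From T_eq⁴ = S(1−A)/(4σ): 1−A = 4σT_eq⁴/S.
1−A = 4 × 5.67×10⁻⁸ × (322)⁴ / 1.36×10⁴ = 0.180.

A ≈ 0.82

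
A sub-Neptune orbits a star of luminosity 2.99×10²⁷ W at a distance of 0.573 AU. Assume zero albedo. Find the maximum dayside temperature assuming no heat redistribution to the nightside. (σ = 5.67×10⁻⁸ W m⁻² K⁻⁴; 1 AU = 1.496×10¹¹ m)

T_ss ≈ 869 K

d = 0.573 AU = 8.57×10¹⁰ m.
Flux: S = L/(4πd²) = 2.99×10²⁷/(4π×(8.57×10¹⁰)²) = 3.24×10⁴ W m⁻².
With no redistribution each surface element balances locally: S(1−A) = σT⁴.
T = [3.24×10⁴ × 1.00 / 5.67×10⁻⁸]^(1/4) = (5.71×10¹¹)^(1/4) = 869 K.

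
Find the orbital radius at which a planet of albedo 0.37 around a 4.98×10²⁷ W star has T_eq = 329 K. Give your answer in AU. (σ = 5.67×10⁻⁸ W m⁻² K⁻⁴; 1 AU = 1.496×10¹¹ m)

d ≈ 2.05 AU

From T_eq⁴ = L(1−A)/(16πσd²): d = √[L(1−A)/(16πσT_eq⁴)].
d = √[4.98×10²⁷ × 0.63 / (16π × 5.67×10⁻⁸ × (329)⁴)] = 3.07×10¹¹ m = 2.05 AU.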